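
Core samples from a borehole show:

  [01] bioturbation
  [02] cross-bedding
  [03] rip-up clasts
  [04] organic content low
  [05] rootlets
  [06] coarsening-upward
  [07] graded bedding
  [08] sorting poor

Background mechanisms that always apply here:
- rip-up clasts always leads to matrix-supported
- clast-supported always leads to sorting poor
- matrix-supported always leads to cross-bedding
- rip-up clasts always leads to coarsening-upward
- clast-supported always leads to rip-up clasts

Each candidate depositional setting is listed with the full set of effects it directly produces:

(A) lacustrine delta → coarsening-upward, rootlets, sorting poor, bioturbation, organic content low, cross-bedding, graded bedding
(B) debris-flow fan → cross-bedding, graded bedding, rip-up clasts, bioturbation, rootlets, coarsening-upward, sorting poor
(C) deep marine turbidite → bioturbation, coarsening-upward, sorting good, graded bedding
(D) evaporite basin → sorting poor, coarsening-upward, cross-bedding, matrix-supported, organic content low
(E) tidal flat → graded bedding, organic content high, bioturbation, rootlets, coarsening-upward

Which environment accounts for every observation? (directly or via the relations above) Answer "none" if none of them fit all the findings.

Testing each hypothesis:
(A) lacustrine delta — bioturbation yes; cross-bedding yes; rip-up clasts NO; organic content low yes; rootlets yes; coarsening-upward yes; graded bedding yes; sorting poor yes
(B) debris-flow fan — bioturbation yes; cross-bedding yes; rip-up clasts yes; organic content low NO; rootlets yes; coarsening-upward yes; graded bedding yes; sorting poor yes
(C) deep marine turbidite — bioturbation yes; cross-bedding NO; rip-up clasts NO; organic content low NO; rootlets NO; coarsening-upward yes; graded bedding yes; sorting poor NO
(D) evaporite basin — does not account for bioturbation, rip-up clasts, rootlets, graded bedding
(E) tidal flat — bioturbation yes; cross-bedding NO; rip-up clasts NO; organic content low NO; rootlets yes; coarsening-upward yes; graded bedding yes; sorting poor NO
No candidate is consistent with all observations.

none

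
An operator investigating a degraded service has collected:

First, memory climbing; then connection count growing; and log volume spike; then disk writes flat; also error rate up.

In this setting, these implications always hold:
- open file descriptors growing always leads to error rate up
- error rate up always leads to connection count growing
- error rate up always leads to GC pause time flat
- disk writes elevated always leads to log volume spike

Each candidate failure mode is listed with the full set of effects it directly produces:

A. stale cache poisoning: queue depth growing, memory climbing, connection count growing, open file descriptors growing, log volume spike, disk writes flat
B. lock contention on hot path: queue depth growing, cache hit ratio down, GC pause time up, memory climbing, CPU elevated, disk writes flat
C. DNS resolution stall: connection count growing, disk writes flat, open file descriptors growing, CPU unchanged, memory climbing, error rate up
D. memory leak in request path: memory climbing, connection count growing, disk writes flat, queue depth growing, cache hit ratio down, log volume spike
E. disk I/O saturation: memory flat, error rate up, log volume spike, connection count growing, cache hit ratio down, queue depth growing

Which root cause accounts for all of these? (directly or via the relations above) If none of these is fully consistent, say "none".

For each candidate, compare predicted effects to what was observed:
(A) stale cache poisoning — accounts for every observation (error rate up through open file descriptors growing → error rate up)
(B) lock contention on hot path — does not account for connection count growing, log volume spike, error rate up
(C) DNS resolution stall — does not account for log volume spike
(D) memory leak in request path — memory climbing match; connection count growing match; log volume spike match; disk writes flat match; error rate up miss
(E) disk I/O saturation — memory climbing miss; connection count growing match; log volume spike match; disk writes flat miss; error rate up match
(A) alone accounts for all the evidence.

A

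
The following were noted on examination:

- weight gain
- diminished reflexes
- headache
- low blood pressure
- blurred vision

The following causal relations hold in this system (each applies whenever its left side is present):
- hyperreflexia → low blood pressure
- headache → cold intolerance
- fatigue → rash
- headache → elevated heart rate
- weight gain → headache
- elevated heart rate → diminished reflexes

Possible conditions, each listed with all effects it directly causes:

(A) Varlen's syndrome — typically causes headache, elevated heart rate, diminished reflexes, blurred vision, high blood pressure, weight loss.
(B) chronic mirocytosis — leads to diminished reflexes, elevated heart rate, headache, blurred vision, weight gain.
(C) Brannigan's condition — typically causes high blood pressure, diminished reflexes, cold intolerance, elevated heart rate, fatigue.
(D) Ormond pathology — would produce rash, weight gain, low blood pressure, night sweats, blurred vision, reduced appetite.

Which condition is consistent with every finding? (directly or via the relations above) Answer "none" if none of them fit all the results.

D

Testing each hypothesis:
(A) Varlen's syndrome — fails on weight gain, low blood pressure (predicts weight loss, not weight gain; predicts high blood pressure, not low blood pressure)
(B) chronic mirocytosis — weight gain yes; diminished reflexes yes; headache yes; low blood pressure NO; blurred vision yes
(C) Brannigan's condition — weight gain NO; diminished reflexes yes; headache NO; low blood pressure NO; blurred vision NO
(D) Ormond pathology — accounts for every observation (diminished reflexes through weight gain → headache → elevated heart rate → diminished reflexes)
Only (D) is consistent with every observation.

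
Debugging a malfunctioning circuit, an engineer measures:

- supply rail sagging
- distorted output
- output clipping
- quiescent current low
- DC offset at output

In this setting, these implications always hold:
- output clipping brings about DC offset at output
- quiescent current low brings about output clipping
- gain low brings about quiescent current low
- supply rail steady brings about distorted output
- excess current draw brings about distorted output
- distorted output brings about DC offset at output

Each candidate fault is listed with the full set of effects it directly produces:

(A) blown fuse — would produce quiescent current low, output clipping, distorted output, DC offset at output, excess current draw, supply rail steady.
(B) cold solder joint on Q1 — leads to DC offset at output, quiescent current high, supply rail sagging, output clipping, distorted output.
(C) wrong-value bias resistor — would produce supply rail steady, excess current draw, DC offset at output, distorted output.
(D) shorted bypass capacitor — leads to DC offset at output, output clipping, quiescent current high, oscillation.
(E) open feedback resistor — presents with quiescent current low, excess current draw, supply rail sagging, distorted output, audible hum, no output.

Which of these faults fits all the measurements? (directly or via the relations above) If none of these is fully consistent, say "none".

E

Checking each candidate against the observations:
(A) blown fuse — fails on supply rail sagging (predicts supply rail steady, not supply rail sagging)
(B) cold solder joint on Q1 — fails on quiescent current low (predicts quiescent current high, not quiescent current low)
(C) wrong-value bias resistor — supply rail sagging ✗; distorted output ✓; output clipping ✗; quiescent current low ✗; DC offset at output ✓
(D) shorted bypass capacitor — supply rail sagging ✗; distorted output ✗; output clipping ✓; quiescent current low ✗; DC offset at output ✓
(E) open feedback resistor — accounts for every observation (output clipping through quiescent current low → output clipping)
(E) is the only candidate with no mismatches.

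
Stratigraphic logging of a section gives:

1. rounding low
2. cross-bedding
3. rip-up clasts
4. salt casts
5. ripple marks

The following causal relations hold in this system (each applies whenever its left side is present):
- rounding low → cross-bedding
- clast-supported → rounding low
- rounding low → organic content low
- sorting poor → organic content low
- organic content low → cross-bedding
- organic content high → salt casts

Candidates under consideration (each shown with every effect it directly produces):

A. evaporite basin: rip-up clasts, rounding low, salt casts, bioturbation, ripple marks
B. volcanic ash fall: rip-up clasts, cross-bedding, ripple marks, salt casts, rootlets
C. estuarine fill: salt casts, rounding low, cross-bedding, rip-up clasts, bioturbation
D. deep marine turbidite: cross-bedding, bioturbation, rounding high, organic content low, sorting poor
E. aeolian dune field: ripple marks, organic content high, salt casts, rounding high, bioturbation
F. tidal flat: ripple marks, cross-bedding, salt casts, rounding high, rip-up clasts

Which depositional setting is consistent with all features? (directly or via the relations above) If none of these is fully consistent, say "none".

A

For each candidate, compare predicted effects to what was observed:
(A) evaporite basin — rounding low match; cross-bedding match (through rounding low → cross-bedding); rip-up clasts match; salt casts match; ripple marks match
(B) volcanic ash fall — does not account for rounding low
(C) estuarine fill — does not account for ripple marks
(D) deep marine turbidite — fails on rounding low, rip-up clasts, salt casts, ripple marks (predicts rounding high, not rounding low)
(E) aeolian dune field — rounding low miss; cross-bedding miss; rip-up clasts miss; salt casts match; ripple marks match
(F) tidal flat — rounding low miss; cross-bedding match; rip-up clasts match; salt casts match; ripple marks match
Only (A) is consistent with every observation.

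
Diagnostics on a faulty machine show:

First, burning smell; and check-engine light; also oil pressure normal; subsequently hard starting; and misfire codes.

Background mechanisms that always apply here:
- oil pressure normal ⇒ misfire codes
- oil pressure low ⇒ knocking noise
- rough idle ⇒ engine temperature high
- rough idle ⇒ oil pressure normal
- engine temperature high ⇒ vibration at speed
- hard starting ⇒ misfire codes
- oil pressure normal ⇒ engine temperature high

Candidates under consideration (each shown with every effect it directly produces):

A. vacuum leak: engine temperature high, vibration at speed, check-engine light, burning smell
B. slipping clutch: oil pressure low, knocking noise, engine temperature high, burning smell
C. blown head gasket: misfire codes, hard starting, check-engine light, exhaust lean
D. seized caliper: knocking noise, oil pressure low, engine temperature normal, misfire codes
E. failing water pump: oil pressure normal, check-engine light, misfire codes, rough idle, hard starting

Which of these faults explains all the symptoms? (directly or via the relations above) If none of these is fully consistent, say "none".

Testing each hypothesis:
(A) vacuum leak — burning smell match; check-engine light match; oil pressure normal miss; hard starting miss; misfire codes miss
(B) slipping clutch — burning smell match; check-engine light miss; oil pressure normal miss; hard starting miss; misfire codes miss
(C) blown head gasket — does not account for burning smell, oil pressure normal
(D) seized caliper — fails on burning smell, check-engine light, oil pressure normal, hard starting (predicts oil pressure low, not oil pressure normal)
(E) failing water pump — burning smell miss; check-engine light match; oil pressure normal match; hard starting match; misfire codes match
None of the listed candidates fits everything.

none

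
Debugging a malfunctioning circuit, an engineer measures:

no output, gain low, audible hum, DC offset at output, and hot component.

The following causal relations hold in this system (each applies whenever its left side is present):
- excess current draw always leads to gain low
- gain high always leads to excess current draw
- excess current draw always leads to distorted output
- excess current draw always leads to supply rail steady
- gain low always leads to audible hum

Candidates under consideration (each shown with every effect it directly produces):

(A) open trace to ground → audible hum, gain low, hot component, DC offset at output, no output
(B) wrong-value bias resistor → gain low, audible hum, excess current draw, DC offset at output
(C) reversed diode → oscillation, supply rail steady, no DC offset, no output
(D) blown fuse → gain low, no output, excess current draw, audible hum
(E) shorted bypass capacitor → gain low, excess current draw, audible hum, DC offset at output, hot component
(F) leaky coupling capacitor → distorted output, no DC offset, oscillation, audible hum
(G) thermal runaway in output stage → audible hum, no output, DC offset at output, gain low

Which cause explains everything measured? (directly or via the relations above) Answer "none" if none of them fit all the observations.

Testing each hypothesis:
(A) open trace to ground — accounts for every observation
(B) wrong-value bias resistor — no output NO; gain low yes; audible hum yes; DC offset at output yes; hot component NO
(C) reversed diode — fails on gain low, audible hum, DC offset at output, hot component (predicts no DC offset, not DC offset at output)
(D) blown fuse — no output yes; gain low yes; audible hum yes; DC offset at output NO; hot component NO
(E) shorted bypass capacitor — no output NO; gain low yes; audible hum yes; DC offset at output yes; hot component yes
(F) leaky coupling capacitor — no output NO; gain low NO; audible hum yes; DC offset at output NO; hot component NO
(G) thermal runaway in output stage — no output yes; gain low yes; audible hum yes; DC offset at output yes; hot component NO
Only (A) is consistent with every observation.

A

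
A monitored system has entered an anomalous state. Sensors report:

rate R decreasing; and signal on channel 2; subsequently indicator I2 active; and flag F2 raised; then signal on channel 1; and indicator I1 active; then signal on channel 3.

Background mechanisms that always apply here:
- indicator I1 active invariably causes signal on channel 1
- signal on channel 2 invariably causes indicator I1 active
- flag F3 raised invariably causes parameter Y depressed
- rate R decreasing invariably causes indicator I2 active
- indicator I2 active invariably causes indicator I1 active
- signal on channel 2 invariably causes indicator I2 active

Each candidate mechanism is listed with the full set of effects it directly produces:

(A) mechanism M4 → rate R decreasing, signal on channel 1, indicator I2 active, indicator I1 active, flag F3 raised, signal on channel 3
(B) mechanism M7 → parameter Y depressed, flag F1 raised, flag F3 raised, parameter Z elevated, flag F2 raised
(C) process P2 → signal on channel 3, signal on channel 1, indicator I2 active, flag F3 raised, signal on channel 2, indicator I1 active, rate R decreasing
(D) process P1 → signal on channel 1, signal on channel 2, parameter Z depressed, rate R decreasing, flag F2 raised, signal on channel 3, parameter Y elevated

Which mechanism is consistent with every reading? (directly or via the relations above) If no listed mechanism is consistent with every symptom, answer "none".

D

Per-candidate check:
(A) mechanism M4 — rate R decreasing +; signal on channel 2 -; indicator I2 active +; flag F2 raised -; signal on channel 1 +; indicator I1 active +; signal on channel 3 +
(B) mechanism M7 — rate R decreasing -; signal on channel 2 -; indicator I2 active -; flag F2 raised +; signal on channel 1 -; indicator I1 active -; signal on channel 3 -
(C) process P2 — does not account for flag F2 raised
(D) process P1 — accounts for every observation (indicator I2 active by signal on channel 2 → indicator I2 active)
Only (D) is consistent with every observation.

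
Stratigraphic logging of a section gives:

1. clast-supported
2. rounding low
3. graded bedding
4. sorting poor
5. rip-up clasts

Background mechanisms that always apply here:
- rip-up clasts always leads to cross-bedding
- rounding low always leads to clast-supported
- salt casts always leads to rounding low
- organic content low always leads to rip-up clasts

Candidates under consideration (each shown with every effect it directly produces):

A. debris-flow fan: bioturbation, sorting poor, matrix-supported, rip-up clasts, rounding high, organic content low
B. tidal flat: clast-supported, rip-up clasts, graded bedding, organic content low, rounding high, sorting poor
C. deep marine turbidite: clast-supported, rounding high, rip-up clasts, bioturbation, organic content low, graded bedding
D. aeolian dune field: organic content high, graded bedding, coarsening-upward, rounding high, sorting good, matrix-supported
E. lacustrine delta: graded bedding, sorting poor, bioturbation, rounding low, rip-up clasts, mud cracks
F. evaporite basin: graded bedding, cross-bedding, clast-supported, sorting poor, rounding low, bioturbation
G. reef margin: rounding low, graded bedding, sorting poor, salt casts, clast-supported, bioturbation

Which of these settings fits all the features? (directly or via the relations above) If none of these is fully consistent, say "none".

E

Testing each hypothesis:
(A) debris-flow fan — fails on clast-supported, rounding low, graded bedding (predicts matrix-supported, not clast-supported; predicts rounding high, not rounding low)
(B) tidal flat — clast-supported ✓; rounding low ✗; graded bedding ✓; sorting poor ✓; rip-up clasts ✓
(C) deep marine turbidite — clast-supported ✓; rounding low ✗; graded bedding ✓; sorting poor ✗; rip-up clasts ✓
(D) aeolian dune field — clast-supported ✗; rounding low ✗; graded bedding ✓; sorting poor ✗; rip-up clasts ✗
(E) lacustrine delta — clast-supported ✓ (through rounding low → clast-supported); rounding low ✓; graded bedding ✓; sorting poor ✓; rip-up clasts ✓
(F) evaporite basin — does not account for rip-up clasts
(G) reef margin — does not account for rip-up clasts
(E) is the only candidate with no mismatches.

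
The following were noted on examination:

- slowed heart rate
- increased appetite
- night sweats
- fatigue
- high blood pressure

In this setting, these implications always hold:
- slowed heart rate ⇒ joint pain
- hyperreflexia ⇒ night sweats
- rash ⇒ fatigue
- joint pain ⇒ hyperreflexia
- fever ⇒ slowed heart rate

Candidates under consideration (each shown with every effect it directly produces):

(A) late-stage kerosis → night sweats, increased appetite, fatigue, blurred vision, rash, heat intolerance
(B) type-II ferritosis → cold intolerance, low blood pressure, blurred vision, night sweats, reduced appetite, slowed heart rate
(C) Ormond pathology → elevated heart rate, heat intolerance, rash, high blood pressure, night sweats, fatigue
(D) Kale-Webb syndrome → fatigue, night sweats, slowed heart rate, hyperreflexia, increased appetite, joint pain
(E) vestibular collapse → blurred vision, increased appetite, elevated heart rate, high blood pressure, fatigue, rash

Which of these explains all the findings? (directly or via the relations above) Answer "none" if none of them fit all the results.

Per-candidate check:
(A) late-stage kerosis — slowed heart rate -; increased appetite +; night sweats +; fatigue +; high blood pressure -
(B) type-II ferritosis — fails on increased appetite, fatigue, high blood pressure (predicts reduced appetite, not increased appetite; predicts low blood pressure, not high blood pressure)
(C) Ormond pathology — slowed heart rate -; increased appetite -; night sweats +; fatigue +; high blood pressure +
(D) Kale-Webb syndrome — slowed heart rate +; increased appetite +; night sweats +; fatigue +; high blood pressure -
(E) vestibular collapse — slowed heart rate -; increased appetite +; night sweats -; fatigue +; high blood pressure +
None of the listed candidates fits everything.

none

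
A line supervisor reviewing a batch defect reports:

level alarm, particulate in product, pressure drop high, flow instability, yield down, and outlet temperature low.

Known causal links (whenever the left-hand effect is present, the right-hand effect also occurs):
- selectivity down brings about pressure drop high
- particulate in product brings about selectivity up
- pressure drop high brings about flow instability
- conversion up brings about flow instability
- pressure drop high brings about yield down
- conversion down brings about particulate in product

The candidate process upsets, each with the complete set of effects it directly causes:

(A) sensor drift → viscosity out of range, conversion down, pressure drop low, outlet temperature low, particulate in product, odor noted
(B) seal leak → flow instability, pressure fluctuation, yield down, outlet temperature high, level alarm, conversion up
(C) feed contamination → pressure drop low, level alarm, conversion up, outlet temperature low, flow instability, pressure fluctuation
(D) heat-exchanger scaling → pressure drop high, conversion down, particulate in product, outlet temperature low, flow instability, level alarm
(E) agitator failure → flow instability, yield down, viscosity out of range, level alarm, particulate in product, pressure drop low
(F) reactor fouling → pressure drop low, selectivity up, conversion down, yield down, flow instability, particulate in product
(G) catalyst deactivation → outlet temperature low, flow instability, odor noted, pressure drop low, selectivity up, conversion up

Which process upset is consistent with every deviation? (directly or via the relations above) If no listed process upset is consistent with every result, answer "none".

Per-candidate check:
(A) sensor drift — level alarm miss; particulate in product match; pressure drop high miss; flow instability miss; yield down miss; outlet temperature low match
(B) seal leak — level alarm match; particulate in product miss; pressure drop high miss; flow instability match; yield down match; outlet temperature low miss
(C) feed contamination — fails on particulate in product, pressure drop high, yield down (predicts pressure drop low, not pressure drop high)
(D) heat-exchanger scaling — level alarm match; particulate in product match; pressure drop high match; flow instability match; yield down match (via pressure drop high → yield down); outlet temperature low match
(E) agitator failure — level alarm match; particulate in product match; pressure drop high miss; flow instability match; yield down match; outlet temperature low miss
(F) reactor fouling — fails on level alarm, pressure drop high, outlet temperature low (predicts pressure drop low, not pressure drop high)
(G) catalyst deactivation — fails on level alarm, particulate in product, pressure drop high, yield down (predicts pressure drop low, not pressure drop high)
(D) is the only candidate with no mismatches.

D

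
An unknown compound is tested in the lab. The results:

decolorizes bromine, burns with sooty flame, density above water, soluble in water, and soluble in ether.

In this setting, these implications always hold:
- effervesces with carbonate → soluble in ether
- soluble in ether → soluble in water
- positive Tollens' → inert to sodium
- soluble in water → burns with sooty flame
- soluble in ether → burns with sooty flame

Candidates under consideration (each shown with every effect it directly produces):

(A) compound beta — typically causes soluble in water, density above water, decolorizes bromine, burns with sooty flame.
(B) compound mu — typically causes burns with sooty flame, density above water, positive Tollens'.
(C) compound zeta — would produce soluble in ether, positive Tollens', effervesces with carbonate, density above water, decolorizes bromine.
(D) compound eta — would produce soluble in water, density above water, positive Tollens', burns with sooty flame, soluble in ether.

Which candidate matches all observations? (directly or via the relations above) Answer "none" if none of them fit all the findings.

C

Testing each hypothesis:
(A) compound beta — decolorizes bromine match; burns with sooty flame match; density above water match; soluble in water match; soluble in ether miss
(B) compound mu — decolorizes bromine miss; burns with sooty flame match; density above water match; soluble in water miss; soluble in ether miss
(C) compound zeta — decolorizes bromine match; burns with sooty flame match (via soluble in ether → burns with sooty flame); density above water match; soluble in water match (via soluble in ether → soluble in water); soluble in ether match
(D) compound eta — decolorizes bromine miss; burns with sooty flame match; density above water match; soluble in water match; soluble in ether match
Only (C) is consistent with every observation.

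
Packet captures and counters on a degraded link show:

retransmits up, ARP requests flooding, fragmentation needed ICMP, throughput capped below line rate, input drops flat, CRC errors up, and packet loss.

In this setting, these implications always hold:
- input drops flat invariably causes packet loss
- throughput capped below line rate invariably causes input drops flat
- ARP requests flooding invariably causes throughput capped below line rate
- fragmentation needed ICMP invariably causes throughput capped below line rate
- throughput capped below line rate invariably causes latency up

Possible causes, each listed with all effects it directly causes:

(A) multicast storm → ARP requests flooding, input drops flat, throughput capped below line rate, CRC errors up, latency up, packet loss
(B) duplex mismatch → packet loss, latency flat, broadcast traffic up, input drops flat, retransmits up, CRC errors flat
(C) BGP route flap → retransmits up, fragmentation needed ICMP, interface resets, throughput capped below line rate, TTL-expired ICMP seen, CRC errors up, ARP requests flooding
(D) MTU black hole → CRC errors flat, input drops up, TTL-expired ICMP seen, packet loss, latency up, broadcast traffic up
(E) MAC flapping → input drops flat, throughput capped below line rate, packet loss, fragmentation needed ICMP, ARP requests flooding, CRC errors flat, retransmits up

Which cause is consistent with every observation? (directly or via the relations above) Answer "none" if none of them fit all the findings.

C

Per-candidate check:
(A) multicast storm — retransmits up NO; ARP requests flooding yes; fragmentation needed ICMP NO; throughput capped below line rate yes; input drops flat yes; CRC errors up yes; packet loss yes
(B) duplex mismatch — retransmits up yes; ARP requests flooding NO; fragmentation needed ICMP NO; throughput capped below line rate NO; input drops flat yes; CRC errors up NO; packet loss yes
(C) BGP route flap — accounts for every observation (input drops flat via throughput capped below line rate → input drops flat)
(D) MTU black hole — fails on retransmits up, ARP requests flooding, fragmentation needed ICMP, throughput capped below line rate, input drops flat, CRC errors up (predicts input drops up, not input drops flat; predicts CRC errors flat, not CRC errors up)
(E) MAC flapping — fails on CRC errors up (predicts CRC errors flat, not CRC errors up)
Only (C) is consistent with every observation.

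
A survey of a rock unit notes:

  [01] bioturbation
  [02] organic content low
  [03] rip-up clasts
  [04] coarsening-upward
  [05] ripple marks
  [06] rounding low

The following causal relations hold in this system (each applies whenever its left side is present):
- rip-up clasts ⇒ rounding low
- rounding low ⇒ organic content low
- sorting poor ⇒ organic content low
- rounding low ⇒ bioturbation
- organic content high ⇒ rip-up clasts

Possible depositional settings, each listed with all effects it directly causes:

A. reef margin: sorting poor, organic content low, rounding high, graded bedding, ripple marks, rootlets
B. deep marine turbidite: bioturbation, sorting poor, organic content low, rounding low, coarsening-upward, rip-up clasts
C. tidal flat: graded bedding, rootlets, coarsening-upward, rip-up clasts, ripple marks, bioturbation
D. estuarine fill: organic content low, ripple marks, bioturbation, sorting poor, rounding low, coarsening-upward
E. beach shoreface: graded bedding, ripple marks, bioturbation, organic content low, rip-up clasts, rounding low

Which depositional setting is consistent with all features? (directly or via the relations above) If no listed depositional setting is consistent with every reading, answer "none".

Per-candidate check:
(A) reef margin — fails on bioturbation, rip-up clasts, coarsening-upward, rounding low (predicts rounding high, not rounding low)
(B) deep marine turbidite — bioturbation +; organic content low +; rip-up clasts +; coarsening-upward +; ripple marks -; rounding low +
(C) tidal flat — accounts for every observation (organic content low through rip-up clasts → rounding low → organic content low)
(D) estuarine fill — does not account for rip-up clasts
(E) beach shoreface — bioturbation +; organic content low +; rip-up clasts +; coarsening-upward -; ripple marks +; rounding low +
Only (C) is consistent with every observation.

C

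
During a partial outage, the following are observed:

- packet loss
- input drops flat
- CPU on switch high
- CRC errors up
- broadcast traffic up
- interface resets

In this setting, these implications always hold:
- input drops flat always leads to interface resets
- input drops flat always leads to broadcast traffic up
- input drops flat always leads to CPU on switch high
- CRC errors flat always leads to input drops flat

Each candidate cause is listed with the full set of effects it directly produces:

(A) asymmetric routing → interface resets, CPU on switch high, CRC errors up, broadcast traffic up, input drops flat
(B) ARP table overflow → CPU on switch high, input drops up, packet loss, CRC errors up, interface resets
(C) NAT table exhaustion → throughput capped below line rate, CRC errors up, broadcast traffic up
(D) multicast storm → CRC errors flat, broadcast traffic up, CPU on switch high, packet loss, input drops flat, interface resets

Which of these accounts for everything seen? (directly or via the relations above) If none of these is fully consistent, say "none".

none

Per-candidate check:
(A) asymmetric routing — does not account for packet loss
(B) ARP table overflow — fails on input drops flat, broadcast traffic up (predicts input drops up, not input drops flat)
(C) NAT table exhaustion — packet loss -; input drops flat -; CPU on switch high -; CRC errors up +; broadcast traffic up +; interface resets -
(D) multicast storm — packet loss +; input drops flat +; CPU on switch high +; CRC errors up -; broadcast traffic up +; interface resets +
Every candidate fails on at least one observation.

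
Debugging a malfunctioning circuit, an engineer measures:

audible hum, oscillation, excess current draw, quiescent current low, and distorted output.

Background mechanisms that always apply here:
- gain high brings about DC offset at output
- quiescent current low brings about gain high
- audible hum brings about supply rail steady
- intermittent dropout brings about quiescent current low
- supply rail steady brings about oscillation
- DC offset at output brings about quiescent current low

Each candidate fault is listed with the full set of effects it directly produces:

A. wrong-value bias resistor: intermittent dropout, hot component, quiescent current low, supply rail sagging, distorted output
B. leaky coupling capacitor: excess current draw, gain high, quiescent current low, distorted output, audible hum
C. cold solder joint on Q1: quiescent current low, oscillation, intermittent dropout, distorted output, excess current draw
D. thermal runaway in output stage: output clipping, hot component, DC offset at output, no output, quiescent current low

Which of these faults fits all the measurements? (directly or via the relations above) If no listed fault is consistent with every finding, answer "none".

B

Testing each hypothesis:
(A) wrong-value bias resistor — does not account for audible hum, oscillation, excess current draw
(B) leaky coupling capacitor — audible hum yes; oscillation yes (through audible hum → supply rail steady → oscillation); excess current draw yes; quiescent current low yes; distorted output yes
(C) cold solder joint on Q1 — does not account for audible hum
(D) thermal runaway in output stage — does not account for audible hum, oscillation, excess current draw, distorted output
(B) is the only candidate with no mismatches.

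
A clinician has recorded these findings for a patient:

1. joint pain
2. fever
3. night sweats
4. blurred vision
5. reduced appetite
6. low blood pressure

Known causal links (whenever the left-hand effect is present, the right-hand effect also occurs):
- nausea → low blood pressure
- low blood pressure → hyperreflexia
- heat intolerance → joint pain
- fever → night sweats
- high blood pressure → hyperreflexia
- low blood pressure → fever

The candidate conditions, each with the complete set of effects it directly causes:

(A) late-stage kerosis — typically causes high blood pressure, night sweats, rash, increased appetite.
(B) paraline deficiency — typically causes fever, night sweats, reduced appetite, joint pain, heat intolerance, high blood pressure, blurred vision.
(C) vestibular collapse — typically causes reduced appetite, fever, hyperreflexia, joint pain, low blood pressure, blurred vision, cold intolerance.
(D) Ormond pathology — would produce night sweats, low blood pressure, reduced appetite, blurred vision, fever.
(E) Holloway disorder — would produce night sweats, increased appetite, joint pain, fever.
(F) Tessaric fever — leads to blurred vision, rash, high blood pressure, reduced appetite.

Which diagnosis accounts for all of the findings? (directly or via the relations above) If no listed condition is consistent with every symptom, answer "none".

C

For each candidate, compare predicted effects to what was observed:
(A) late-stage kerosis — fails on joint pain, fever, blurred vision, reduced appetite, low blood pressure (predicts increased appetite, not reduced appetite; predicts high blood pressure, not low blood pressure)
(B) paraline deficiency — fails on low blood pressure (predicts high blood pressure, not low blood pressure)
(C) vestibular collapse — accounts for every observation (night sweats through fever → night sweats)
(D) Ormond pathology — does not account for joint pain
(E) Holloway disorder — joint pain ✓; fever ✓; night sweats ✓; blurred vision ✗; reduced appetite ✗; low blood pressure ✗
(F) Tessaric fever — fails on joint pain, fever, night sweats, low blood pressure (predicts high blood pressure, not low blood pressure)
(C) is the only candidate with no mismatches.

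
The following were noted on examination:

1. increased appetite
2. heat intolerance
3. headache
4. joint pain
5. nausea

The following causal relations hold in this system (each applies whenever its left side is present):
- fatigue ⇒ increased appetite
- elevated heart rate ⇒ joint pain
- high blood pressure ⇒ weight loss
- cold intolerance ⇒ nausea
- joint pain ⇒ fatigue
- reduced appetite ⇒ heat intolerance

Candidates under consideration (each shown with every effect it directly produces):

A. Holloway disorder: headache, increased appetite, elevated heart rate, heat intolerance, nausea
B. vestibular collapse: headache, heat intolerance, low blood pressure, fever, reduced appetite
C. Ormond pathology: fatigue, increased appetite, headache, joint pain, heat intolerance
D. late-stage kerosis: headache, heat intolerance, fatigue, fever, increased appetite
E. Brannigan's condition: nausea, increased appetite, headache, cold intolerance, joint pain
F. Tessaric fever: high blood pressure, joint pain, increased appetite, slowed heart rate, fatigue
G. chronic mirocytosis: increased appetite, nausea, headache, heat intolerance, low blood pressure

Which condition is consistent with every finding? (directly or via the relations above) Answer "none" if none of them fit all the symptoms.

A

For each candidate, compare predicted effects to what was observed:
(A) Holloway disorder — accounts for every observation (joint pain via elevated heart rate → joint pain)
(B) vestibular collapse — fails on increased appetite, joint pain, nausea (predicts reduced appetite, not increased appetite)
(C) Ormond pathology — increased appetite yes; heat intolerance yes; headache yes; joint pain yes; nausea NO
(D) late-stage kerosis — does not account for joint pain, nausea
(E) Brannigan's condition — fails on heat intolerance (predicts cold intolerance, not heat intolerance)
(F) Tessaric fever — does not account for heat intolerance, headache, nausea
(G) chronic mirocytosis — increased appetite yes; heat intolerance yes; headache yes; joint pain NO; nausea yes
(A) is the only candidate with no mismatches.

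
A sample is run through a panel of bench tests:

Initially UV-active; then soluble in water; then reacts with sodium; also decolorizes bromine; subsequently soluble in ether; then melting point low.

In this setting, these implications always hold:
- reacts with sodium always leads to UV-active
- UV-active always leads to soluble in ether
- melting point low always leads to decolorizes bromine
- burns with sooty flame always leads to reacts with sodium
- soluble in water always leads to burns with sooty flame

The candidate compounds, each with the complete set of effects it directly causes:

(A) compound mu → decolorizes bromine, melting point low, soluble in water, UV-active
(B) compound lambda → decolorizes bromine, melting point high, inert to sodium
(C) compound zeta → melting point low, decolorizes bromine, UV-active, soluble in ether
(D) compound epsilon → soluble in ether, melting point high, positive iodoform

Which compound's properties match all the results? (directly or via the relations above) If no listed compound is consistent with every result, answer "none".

A

Testing each hypothesis:
(A) compound mu — accounts for every observation (reacts with sodium via soluble in water → burns with sooty flame → reacts with sodium)
(B) compound lambda — fails on UV-active, soluble in water, reacts with sodium, soluble in ether, melting point low (predicts inert to sodium, not reacts with sodium; predicts melting point high, not melting point low)
(C) compound zeta — UV-active match; soluble in water miss; reacts with sodium miss; decolorizes bromine match; soluble in ether match; melting point low match
(D) compound epsilon — fails on UV-active, soluble in water, reacts with sodium, decolorizes bromine, melting point low (predicts melting point high, not melting point low)
(A) is the only candidate with no mismatches.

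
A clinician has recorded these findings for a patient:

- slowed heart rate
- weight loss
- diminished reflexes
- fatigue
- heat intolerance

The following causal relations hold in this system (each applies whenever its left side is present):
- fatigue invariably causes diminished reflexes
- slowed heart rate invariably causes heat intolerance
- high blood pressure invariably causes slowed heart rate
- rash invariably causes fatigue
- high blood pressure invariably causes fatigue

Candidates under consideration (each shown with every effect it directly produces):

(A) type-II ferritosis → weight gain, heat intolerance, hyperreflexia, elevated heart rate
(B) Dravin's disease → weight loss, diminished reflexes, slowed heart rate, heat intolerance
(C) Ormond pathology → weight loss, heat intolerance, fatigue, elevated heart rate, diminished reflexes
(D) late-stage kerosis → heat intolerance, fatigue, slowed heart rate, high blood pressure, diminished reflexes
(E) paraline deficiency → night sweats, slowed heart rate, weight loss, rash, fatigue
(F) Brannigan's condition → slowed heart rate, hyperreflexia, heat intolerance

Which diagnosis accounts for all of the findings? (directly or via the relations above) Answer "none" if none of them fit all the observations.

E

Per-candidate check:
(A) type-II ferritosis — slowed heart rate ✗; weight loss ✗; diminished reflexes ✗; fatigue ✗; heat intolerance ✓
(B) Dravin's disease — slowed heart rate ✓; weight loss ✓; diminished reflexes ✓; fatigue ✗; heat intolerance ✓
(C) Ormond pathology — slowed heart rate ✗; weight loss ✓; diminished reflexes ✓; fatigue ✓; heat intolerance ✓
(D) late-stage kerosis — does not account for weight loss
(E) paraline deficiency — slowed heart rate ✓; weight loss ✓; diminished reflexes ✓ (via fatigue → diminished reflexes); fatigue ✓; heat intolerance ✓ (via slowed heart rate → heat intolerance)
(F) Brannigan's condition — slowed heart rate ✓; weight loss ✗; diminished reflexes ✗; fatigue ✗; heat intolerance ✓
(E) is the only candidate with no mismatches.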